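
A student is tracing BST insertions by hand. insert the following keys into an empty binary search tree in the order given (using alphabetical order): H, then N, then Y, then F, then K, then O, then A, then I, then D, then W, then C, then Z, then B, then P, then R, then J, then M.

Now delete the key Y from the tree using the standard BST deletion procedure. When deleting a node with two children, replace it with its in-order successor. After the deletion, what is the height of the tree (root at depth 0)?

6

Insert H: tree is empty, so H becomes the root.
Insert N: N > H → go right. Place as right child of H.
Insert Y: Y > H → go right; Y > N → go right. Place as right child of N.
Insert F: F < H → go left. Place as left child of H.
Insert K: K > H → go right; K < N → go left. Place as left child of N.
Insert O: O > H → go right; O > N → go right; O < Y → go left. Place as left child of Y.
Insert A: A < H → go left; A < F → go left. Place as left child of F.
Insert I: I > H → go right; I < N → go left; I < K → go left. Place as left child of K.
Insert D: D < H → go left; D < F → go left; D > A → go right. Place as right child of A.
Insert W: W > H → go right; W > N → go right; W < Y → go left; W > O → go right. Place as right child of O.
Insert C: C < H → go left; C < F → go left; C > A → go right; C < D → go left. Place as left child of D.
Insert Z: Z > H → go right; Z > N → go right; Z > Y → go right. Place as right child of Y.
Insert B: B < H → go left; B < F → go left; B > A → go right; B < D → go left; B < C → go left. Place as left child of C.
Insert P: P > H → go right; P > N → go right; P < Y → go left; P > O → go right; P < W → go left. Place as left child of W.
Insert R: R > H → go right; R > N → go right; R < Y → go left; R > O → go right; R < W → go left; R > P → go right. Place as right child of P.
Insert J: J > H → go right; J < N → go left; J < K → go left; J > I → go right. Place as right child of I.
Insert M: M > H → go right; M < N → go left; M > K → go right. Place as right child of K.

Delete Y (two children — replace with in-order successor).
After deletion, deepest node is R at depth 6.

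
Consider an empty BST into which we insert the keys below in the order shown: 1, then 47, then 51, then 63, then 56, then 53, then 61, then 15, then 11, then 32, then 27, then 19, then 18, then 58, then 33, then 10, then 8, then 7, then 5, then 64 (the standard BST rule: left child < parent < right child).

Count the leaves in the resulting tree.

6

1: root
47: right child of 1 (depth 1)
51: right child of 47 (depth 2)
63: right child of 51 (depth 3)
56: left child of 63 (depth 4)
53: left child of 56 (depth 5)
61: right child of 56 (depth 5)
15: left child of 47 (depth 2)
11: left child of 15 (depth 3)
32: right child of 15 (depth 3)
27: left child of 32 (depth 4)
19: left child of 27 (depth 5)
18: left child of 19 (depth 6)
58: left child of 61 (depth 6)
33: right child of 32 (depth 4)
10: left child of 11 (depth 4)
8: left child of 10 (depth 5)
7: left child of 8 (depth 6)
5: left child of 7 (depth 7)
64: right child of 63 (depth 4)

Leaves: 5, 18, 33, 53, 58, 64 — 6 in total.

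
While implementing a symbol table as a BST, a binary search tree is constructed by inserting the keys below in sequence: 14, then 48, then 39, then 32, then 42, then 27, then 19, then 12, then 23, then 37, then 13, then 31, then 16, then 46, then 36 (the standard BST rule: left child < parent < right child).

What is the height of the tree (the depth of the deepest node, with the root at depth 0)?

6

Resulting structure (node: left, right):
  14: L=12, R=48
  48: L=39, R=–
  39: L=32, R=42
  32: L=27, R=37
  42: L=–, R=46
  27: L=19, R=31
  19: L=16, R=23
  12: L=–, R=13
  23: L=–, R=–
  37: L=36, R=–
  13: L=–, R=–
  31: L=–, R=–
  16: L=–, R=–
  46: L=–, R=–
  36: L=–, R=–

The deepest node is 23 at depth 6.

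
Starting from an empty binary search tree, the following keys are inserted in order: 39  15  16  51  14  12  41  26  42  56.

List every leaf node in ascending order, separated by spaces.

Insert 39: tree is empty, so 39 becomes the root.
Insert 15: 15 < 39 → go left. Place as left child of 39.
Insert 16: 16 < 39 → go left; 16 > 15 → go right. Place as right child of 15.
Insert 51: 51 > 39 → go right. Place as right child of 39.
Insert 14: 14 < 39 → go left; 14 < 15 → go left. Place as left child of 15.
Insert 12: 12 < 39 → go left; 12 < 15 → go left; 12 < 14 → go left. Place as left child of 14.
Insert 41: 41 > 39 → go right; 41 < 51 → go left. Place as left child of 51.
Insert 26: 26 < 39 → go left; 26 > 15 → go right; 26 > 16 → go right. Place as right child of 16.
Insert 42: 42 > 39 → go right; 42 < 51 → go left; 42 > 41 → go right. Place as right child of 41.
Insert 56: 56 > 39 → go right; 56 > 51 → go right. Place as right child of 51.

12 26 42 56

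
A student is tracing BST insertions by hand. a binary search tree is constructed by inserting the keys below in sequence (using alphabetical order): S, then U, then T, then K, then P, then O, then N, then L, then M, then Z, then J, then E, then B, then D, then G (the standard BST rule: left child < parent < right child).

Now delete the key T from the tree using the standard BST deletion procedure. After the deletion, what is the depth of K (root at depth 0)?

S: root
U: right child of S (depth 1)
T: left child of U (depth 2)
K: left child of S (depth 1)
P: right child of K (depth 2)
O: left child of P (depth 3)
N: left child of O (depth 4)
L: left child of N (depth 5)
M: right child of L (depth 6)
Z: right child of U (depth 2)
J: left child of K (depth 2)
E: left child of J (depth 3)
B: left child of E (depth 4)
D: right child of B (depth 5)
G: right child of E (depth 4)

Delete T (at most one child — splice it out).
After deletion, path to K: S → K.

1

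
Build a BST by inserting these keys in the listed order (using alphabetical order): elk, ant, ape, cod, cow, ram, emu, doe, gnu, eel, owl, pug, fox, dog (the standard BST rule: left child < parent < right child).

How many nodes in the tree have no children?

Resulting structure (node: left, right):
  elk: L=ant, R=ram
  ant: L=–, R=ape
  ape: L=–, R=cod
  cod: L=–, R=cow
  cow: L=–, R=doe
  ram: L=emu, R=–
  emu: L=–, R=gnu
  doe: L=–, R=eel
  gnu: L=fox, R=owl
  eel: L=dog, R=–
  owl: L=–, R=pug
  pug: L=–, R=–
  fox: L=–, R=–
  dog: L=–, R=–

Leaves: dog, fox, pug — 3 in total.

3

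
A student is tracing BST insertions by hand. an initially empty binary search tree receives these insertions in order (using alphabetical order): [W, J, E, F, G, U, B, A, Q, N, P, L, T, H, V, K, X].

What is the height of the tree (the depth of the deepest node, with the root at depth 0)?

6

Insert W: tree is empty, so W becomes the root.
Insert J: J < W → go left. Place as left child of W.
Insert E: E < W → go left; E < J → go left. Place as left child of J.
Insert F: F < W → go left; F < J → go left; F > E → go right. Place as right child of E.
Insert G: G < W → go left; G < J → go left; G > E → go right; G > F → go right. Place as right child of F.
Insert U: U < W → go left; U > J → go right. Place as right child of J.
Insert B: B < W → go left; B < J → go left; B < E → go left. Place as left child of E.
Insert A: A < W → go left; A < J → go left; A < E → go left; A < B → go left. Place as left child of B.
Insert Q: Q < W → go left; Q > J → go right; Q < U → go left. Place as left child of U.
Insert N: N < W → go left; N > J → go right; N < U → go left; N < Q → go left. Place as left child of Q.
Insert P: P < W → go left; P > J → go right; P < U → go left; P < Q → go left; P > N → go right. Place as right child of N.
Insert L: L < W → go left; L > J → go right; L < U → go left; L < Q → go left; L < N → go left. Place as left child of N.
Insert T: T < W → go left; T > J → go right; T < U → go left; T > Q → go right. Place as right child of Q.
Insert H: H < W → go left; H < J → go left; H > E → go right; H > F → go right; H > G → go right. Place as right child of G.
Insert V: V < W → go left; V > J → go right; V > U → go right. Place as right child of U.
Insert K: K < W → go left; K > J → go right; K < U → go left; K < Q → go left; K < N → go left; K < L → go left. Place as left child of L.
Insert X: X > W → go right. Place as right child of W.

The deepest node is K at depth 6.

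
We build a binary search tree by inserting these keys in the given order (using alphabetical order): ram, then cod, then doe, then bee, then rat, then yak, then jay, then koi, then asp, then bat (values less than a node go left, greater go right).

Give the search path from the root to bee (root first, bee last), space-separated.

ram cod bee

Insert ram: tree is empty, so ram becomes the root.
Insert cod: cod < ram → go left. Place as left child of ram.
Insert doe: doe < ram → go left; doe > cod → go right. Place as right child of cod.
Insert bee: bee < ram → go left; bee < cod → go left. Place as left child of cod.
Insert rat: rat > ram → go right. Place as right child of ram.
Insert yak: yak > ram → go right; yak > rat → go right. Place as right child of rat.
Insert jay: jay < ram → go left; jay > cod → go right; jay > doe → go right. Place as right child of doe.
Insert koi: koi < ram → go left; koi > cod → go right; koi > doe → go right; koi > jay → go right. Place as right child of jay.
Insert asp: asp < ram → go left; asp < cod → go left; asp < bee → go left. Place as left child of bee.
Insert bat: bat < ram → go left; bat < cod → go left; bat < bee → go left; bat > asp → go right. Place as right child of asp.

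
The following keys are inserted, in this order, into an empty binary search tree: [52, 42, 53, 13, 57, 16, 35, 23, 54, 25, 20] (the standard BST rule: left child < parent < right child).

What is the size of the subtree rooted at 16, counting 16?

52: root
42: left child of 52 (depth 1)
53: right child of 52 (depth 1)
13: left child of 42 (depth 2)
57: right child of 53 (depth 2)
16: right child of 13 (depth 3)
35: right child of 16 (depth 4)
23: left child of 35 (depth 5)
54: left child of 57 (depth 3)
25: right child of 23 (depth 6)
20: left child of 23 (depth 6)

Subtree rooted at 16 contains: 16, 35, 23, 20, 25 — 5 nodes.

5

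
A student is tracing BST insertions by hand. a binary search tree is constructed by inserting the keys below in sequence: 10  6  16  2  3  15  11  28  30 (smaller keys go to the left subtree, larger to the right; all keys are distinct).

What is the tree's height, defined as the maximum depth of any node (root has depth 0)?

Insert 10: tree is empty, so 10 becomes the root.
Insert 6: 6 < 10 → go left. Place as left child of 10.
Insert 16: 16 > 10 → go right. Place as right child of 10.
Insert 2: 2 < 10 → go left; 2 < 6 → go left. Place as left child of 6.
Insert 3: 3 < 10 → go left; 3 < 6 → go left; 3 > 2 → go right. Place as right child of 2.
Insert 15: 15 > 10 → go right; 15 < 16 → go left. Place as left child of 16.
Insert 11: 11 > 10 → go right; 11 < 16 → go left; 11 < 15 → go left. Place as left child of 15.
Insert 28: 28 > 10 → go right; 28 > 16 → go right. Place as right child of 16.
Insert 30: 30 > 10 → go right; 30 > 16 → go right; 30 > 28 → go right. Place as right child of 28.

The deepest node is 3 at depth 3.

3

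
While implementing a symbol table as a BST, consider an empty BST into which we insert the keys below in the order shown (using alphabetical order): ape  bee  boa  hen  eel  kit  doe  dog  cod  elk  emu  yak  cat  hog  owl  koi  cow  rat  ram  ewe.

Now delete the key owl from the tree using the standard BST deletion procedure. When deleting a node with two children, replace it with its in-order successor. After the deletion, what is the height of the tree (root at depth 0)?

ape: root
bee: right child of ape (depth 1)
boa: right child of bee (depth 2)
hen: right child of boa (depth 3)
eel: left child of hen (depth 4)
kit: right child of hen (depth 4)
doe: left child of eel (depth 5)
dog: right child of doe (depth 6)
cod: left child of doe (depth 6)
elk: right child of eel (depth 5)
emu: right child of elk (depth 6)
yak: right child of kit (depth 5)
cat: left child of cod (depth 7)
hog: left child of kit (depth 5)
owl: left child of yak (depth 6)
koi: left child of owl (depth 7)
cow: right child of cod (depth 7)
rat: right child of owl (depth 7)
ram: left child of rat (depth 8)
ewe: right child of emu (depth 7)

Delete owl (two children — replace with in-order successor).
After deletion, deepest node is cat at depth 7.

7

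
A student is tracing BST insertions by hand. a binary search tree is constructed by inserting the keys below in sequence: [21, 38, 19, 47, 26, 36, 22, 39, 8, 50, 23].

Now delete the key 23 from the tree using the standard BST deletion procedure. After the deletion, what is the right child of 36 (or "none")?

none

21: root
38: right child of 21 (depth 1)
19: left child of 21 (depth 1)
47: right child of 38 (depth 2)
26: left child of 38 (depth 2)
36: right child of 26 (depth 3)
22: left child of 26 (depth 3)
39: left child of 47 (depth 3)
8: left child of 19 (depth 2)
50: right child of 47 (depth 3)
23: right child of 22 (depth 4)

Delete 23 (at most one child — splice it out).
After deletion, 36's right child: none.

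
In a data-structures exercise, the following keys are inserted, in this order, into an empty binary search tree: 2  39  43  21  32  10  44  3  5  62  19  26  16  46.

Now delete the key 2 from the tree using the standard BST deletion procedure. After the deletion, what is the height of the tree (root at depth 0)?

4

Resulting structure (node: left, right):
  2: L=–, R=39
  39: L=21, R=43
  43: L=–, R=44
  21: L=10, R=32
  32: L=26, R=–
  10: L=3, R=19
  44: L=–, R=62
  3: L=–, R=5
  5: L=–, R=–
  62: L=46, R=–
  19: L=16, R=–
  26: L=–, R=–
  16: L=–, R=–
  46: L=–, R=–

Delete 2 (at most one child — splice it out).
After deletion, deepest node is 5 at depth 4.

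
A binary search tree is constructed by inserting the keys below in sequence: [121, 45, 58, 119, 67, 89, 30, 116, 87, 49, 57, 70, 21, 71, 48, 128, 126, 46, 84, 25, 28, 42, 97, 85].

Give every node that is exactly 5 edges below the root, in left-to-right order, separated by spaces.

28 46 89

121: root
45: left child of 121 (depth 1)
58: right child of 45 (depth 2)
119: right child of 58 (depth 3)
67: left child of 119 (depth 4)
89: right child of 67 (depth 5)
30: left child of 45 (depth 2)
116: right child of 89 (depth 6)
87: left child of 89 (depth 6)
49: left child of 58 (depth 3)
57: right child of 49 (depth 4)
70: left child of 87 (depth 7)
21: left child of 30 (depth 3)
71: right child of 70 (depth 8)
48: left child of 49 (depth 4)
128: right child of 121 (depth 1)
126: left child of 128 (depth 2)
46: left child of 48 (depth 5)
84: right child of 71 (depth 9)
25: right child of 21 (depth 4)
28: right child of 25 (depth 5)
42: right child of 30 (depth 3)
97: left child of 116 (depth 7)
85: right child of 84 (depth 10)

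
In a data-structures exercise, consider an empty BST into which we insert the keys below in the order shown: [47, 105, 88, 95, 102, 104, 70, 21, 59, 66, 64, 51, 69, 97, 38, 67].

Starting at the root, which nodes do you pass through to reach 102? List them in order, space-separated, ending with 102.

47: root
105: right child of 47 (depth 1)
88: left child of 105 (depth 2)
95: right child of 88 (depth 3)
102: right child of 95 (depth 4)
104: right child of 102 (depth 5)
70: left child of 88 (depth 3)
21: left child of 47 (depth 1)
59: left child of 70 (depth 4)
66: right child of 59 (depth 5)
64: left child of 66 (depth 6)
51: left child of 59 (depth 5)
69: right child of 66 (depth 6)
97: left child of 102 (depth 5)
38: right child of 21 (depth 2)
67: left child of 69 (depth 7)

47 105 88 95 102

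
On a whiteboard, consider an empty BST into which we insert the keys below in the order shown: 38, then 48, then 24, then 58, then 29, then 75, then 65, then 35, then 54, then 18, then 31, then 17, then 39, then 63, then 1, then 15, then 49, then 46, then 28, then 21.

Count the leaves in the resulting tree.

7

38: root
48: right child of 38 (depth 1)
24: left child of 38 (depth 1)
58: right child of 48 (depth 2)
29: right child of 24 (depth 2)
75: right child of 58 (depth 3)
65: left child of 75 (depth 4)
35: right child of 29 (depth 3)
54: left child of 58 (depth 3)
18: left child of 24 (depth 2)
31: left child of 35 (depth 4)
17: left child of 18 (depth 3)
39: left child of 48 (depth 2)
63: left child of 65 (depth 5)
1: left child of 17 (depth 4)
15: right child of 1 (depth 5)
49: left child of 54 (depth 4)
46: right child of 39 (depth 3)
28: left child of 29 (depth 3)
21: right child of 18 (depth 3)

Leaves: 15, 21, 28, 31, 46, 49, 63 — 7 in total.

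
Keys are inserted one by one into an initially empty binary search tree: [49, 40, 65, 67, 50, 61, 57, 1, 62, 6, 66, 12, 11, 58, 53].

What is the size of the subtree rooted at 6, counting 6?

Resulting structure (node: left, right):
  49: L=40, R=65
  40: L=1, R=–
  65: L=50, R=67
  67: L=66, R=–
  50: L=–, R=61
  61: L=57, R=62
  57: L=53, R=58
  1: L=–, R=6
  62: L=–, R=–
  6: L=–, R=12
  66: L=–, R=–
  12: L=11, R=–
  11: L=–, R=–
  58: L=–, R=–
  53: L=–, R=–

Subtree rooted at 6 contains: 6, 12, 11 — 3 nodes.

3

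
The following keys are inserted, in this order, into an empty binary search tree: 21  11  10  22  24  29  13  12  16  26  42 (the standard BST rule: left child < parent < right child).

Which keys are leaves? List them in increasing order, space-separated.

21: root
11: left child of 21 (depth 1)
10: left child of 11 (depth 2)
22: right child of 21 (depth 1)
24: right child of 22 (depth 2)
29: right child of 24 (depth 3)
13: right child of 11 (depth 2)
12: left child of 13 (depth 3)
16: right child of 13 (depth 3)
26: left child of 29 (depth 4)
42: right child of 29 (depth 4)

10 12 16 26 42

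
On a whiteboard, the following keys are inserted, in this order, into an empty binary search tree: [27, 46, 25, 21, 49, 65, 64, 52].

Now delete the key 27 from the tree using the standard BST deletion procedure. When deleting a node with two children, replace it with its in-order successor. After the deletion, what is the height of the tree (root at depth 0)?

Resulting structure (node: left, right):
  27: L=25, R=46
  46: L=–, R=49
  25: L=21, R=–
  21: L=–, R=–
  49: L=–, R=65
  65: L=64, R=–
  64: L=52, R=–
  52: L=–, R=–

Delete 27 (two children — replace with in-order successor).
After deletion, deepest node is 52 at depth 4.

4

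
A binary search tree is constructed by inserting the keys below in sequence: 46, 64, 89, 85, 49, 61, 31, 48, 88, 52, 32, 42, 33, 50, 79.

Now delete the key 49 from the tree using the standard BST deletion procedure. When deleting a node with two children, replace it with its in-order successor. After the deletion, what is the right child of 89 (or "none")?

none

Insert 46: tree is empty, so 46 becomes the root.
Insert 64: 64 > 46 → go right. Place as right child of 46.
Insert 89: 89 > 46 → go right; 89 > 64 → go right. Place as right child of 64.
Insert 85: 85 > 46 → go right; 85 > 64 → go right; 85 < 89 → go left. Place as left child of 89.
Insert 49: 49 > 46 → go right; 49 < 64 → go left. Place as left child of 64.
Insert 61: 61 > 46 → go right; 61 < 64 → go left; 61 > 49 → go right. Place as right child of 49.
Insert 31: 31 < 46 → go left. Place as left child of 46.
Insert 48: 48 > 46 → go right; 48 < 64 → go left; 48 < 49 → go left. Place as left child of 49.
Insert 88: 88 > 46 → go right; 88 > 64 → go right; 88 < 89 → go left; 88 > 85 → go right. Place as right child of 85.
Insert 52: 52 > 46 → go right; 52 < 64 → go left; 52 > 49 → go right; 52 < 61 → go left. Place as left child of 61.
Insert 32: 32 < 46 → go left; 32 > 31 → go right. Place as right child of 31.
Insert 42: 42 < 46 → go left; 42 > 31 → go right; 42 > 32 → go right. Place as right child of 32.
Insert 33: 33 < 46 → go left; 33 > 31 → go right; 33 > 32 → go right; 33 < 42 → go left. Place as left child of 42.
Insert 50: 50 > 46 → go right; 50 < 64 → go left; 50 > 49 → go right; 50 < 61 → go left; 50 < 52 → go left. Place as left child of 52.
Insert 79: 79 > 46 → go right; 79 > 64 → go right; 79 < 89 → go left; 79 < 85 → go left. Place as left child of 85.

Delete 49 (two children — replace with in-order successor).
After deletion, 89's right child: none.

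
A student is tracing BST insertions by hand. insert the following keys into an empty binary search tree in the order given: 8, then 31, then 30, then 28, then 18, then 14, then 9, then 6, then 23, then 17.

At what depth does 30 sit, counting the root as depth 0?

2

Insert 8: tree is empty, so 8 becomes the root.
Insert 31: 31 > 8 → go right. Place as right child of 8.
Insert 30: 30 > 8 → go right; 30 < 31 → go left. Place as left child of 31.
Insert 28: 28 > 8 → go right; 28 < 31 → go left; 28 < 30 → go left. Place as left child of 30.
Insert 18: 18 > 8 → go right; 18 < 31 → go left; 18 < 30 → go left; 18 < 28 → go left. Place as left child of 28.
Insert 14: 14 > 8 → go right; 14 < 31 → go left; 14 < 30 → go left; 14 < 28 → go left; 14 < 18 → go left. Place as left child of 18.
Insert 9: 9 > 8 → go right; 9 < 31 → go left; 9 < 30 → go left; 9 < 28 → go left; 9 < 18 → go left; 9 < 14 → go left. Place as left child of 14.
Insert 6: 6 < 8 → go left. Place as left child of 8.
Insert 23: 23 > 8 → go right; 23 < 31 → go left; 23 < 30 → go left; 23 < 28 → go left; 23 > 18 → go right. Place as right child of 18.
Insert 17: 17 > 8 → go right; 17 < 31 → go left; 17 < 30 → go left; 17 < 28 → go left; 17 < 18 → go left; 17 > 14 → go right. Place as right child of 14.

Path to 30: 8 → 31 → 30, which is 2 edges.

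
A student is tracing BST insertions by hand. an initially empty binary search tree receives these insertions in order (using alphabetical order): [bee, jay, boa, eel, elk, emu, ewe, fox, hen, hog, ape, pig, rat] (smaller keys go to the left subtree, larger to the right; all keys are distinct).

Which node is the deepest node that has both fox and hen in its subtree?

fox

Resulting structure (node: left, right):
  bee: L=ape, R=jay
  jay: L=boa, R=pig
  boa: L=–, R=eel
  eel: L=–, R=elk
  elk: L=–, R=emu
  emu: L=–, R=ewe
  ewe: L=–, R=fox
  fox: L=–, R=hen
  hen: L=–, R=hog
  hog: L=–, R=–
  ape: L=–, R=–
  pig: L=–, R=rat
  rat: L=–, R=–

Path to fox: bee → jay → boa → eel → elk → emu → ewe → fox
Path to hen: bee → jay → boa → eel → elk → emu → ewe → fox → hen
fox lies on both paths and is an ancestor of the other node.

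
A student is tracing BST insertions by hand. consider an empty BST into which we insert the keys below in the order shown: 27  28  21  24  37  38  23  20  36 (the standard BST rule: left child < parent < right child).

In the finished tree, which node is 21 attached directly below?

Insert 27: tree is empty, so 27 becomes the root.
Insert 28: 28 > 27 → go right. Place as right child of 27.
Insert 21: 21 < 27 → go left. Place as left child of 27.
Insert 24: 24 < 27 → go left; 24 > 21 → go right. Place as right child of 21.
Insert 37: 37 > 27 → go right; 37 > 28 → go right. Place as right child of 28.
Insert 38: 38 > 27 → go right; 38 > 28 → go right; 38 > 37 → go right. Place as right child of 37.
Insert 23: 23 < 27 → go left; 23 > 21 → go right; 23 < 24 → go left. Place as left child of 24.
Insert 20: 20 < 27 → go left; 20 < 21 → go left. Place as left child of 21.
Insert 36: 36 > 27 → go right; 36 > 28 → go right; 36 < 37 → go left. Place as left child of 37.

27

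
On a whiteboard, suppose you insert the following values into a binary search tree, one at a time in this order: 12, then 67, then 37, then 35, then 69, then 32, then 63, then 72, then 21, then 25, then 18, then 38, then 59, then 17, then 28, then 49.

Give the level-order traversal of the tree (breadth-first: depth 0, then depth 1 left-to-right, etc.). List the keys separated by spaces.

12 67 37 69 35 63 72 32 38 21 59 18 25 49 17 28

12: root
67: right child of 12 (depth 1)
37: left child of 67 (depth 2)
35: left child of 37 (depth 3)
69: right child of 67 (depth 2)
32: left child of 35 (depth 4)
63: right child of 37 (depth 3)
72: right child of 69 (depth 3)
21: left child of 32 (depth 5)
25: right child of 21 (depth 6)
18: left child of 21 (depth 6)
38: left child of 63 (depth 4)
59: right child of 38 (depth 5)
17: left child of 18 (depth 7)
28: right child of 25 (depth 7)
49: left child of 59 (depth 6)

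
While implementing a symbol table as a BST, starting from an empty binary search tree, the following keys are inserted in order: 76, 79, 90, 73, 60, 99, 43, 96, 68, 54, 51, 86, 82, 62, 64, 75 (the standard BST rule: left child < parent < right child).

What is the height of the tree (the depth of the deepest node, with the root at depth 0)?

5

Resulting structure (node: left, right):
  76: L=73, R=79
  79: L=–, R=90
  90: L=86, R=99
  73: L=60, R=75
  60: L=43, R=68
  99: L=96, R=–
  43: L=–, R=54
  96: L=–, R=–
  68: L=62, R=–
  54: L=51, R=–
  51: L=–, R=–
  86: L=82, R=–
  82: L=–, R=–
  62: L=–, R=64
  64: L=–, R=–
  75: L=–, R=–

The deepest node is 51 at depth 5.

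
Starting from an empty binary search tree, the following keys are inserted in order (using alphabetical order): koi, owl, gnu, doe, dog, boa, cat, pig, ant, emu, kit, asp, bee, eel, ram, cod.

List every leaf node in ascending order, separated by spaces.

bee cod eel kit ram

Insert koi: tree is empty, so koi becomes the root.
Insert owl: owl > koi → go right. Place as right child of koi.
Insert gnu: gnu < koi → go left. Place as left child of koi.
Insert doe: doe < koi → go left; doe < gnu → go left. Place as left child of gnu.
Insert dog: dog < koi → go left; dog < gnu → go left; dog > doe → go right. Place as right child of doe.
Insert boa: boa < koi → go left; boa < gnu → go left; boa < doe → go left. Place as left child of doe.
Insert cat: cat < koi → go left; cat < gnu → go left; cat < doe → go left; cat > boa → go right. Place as right child of boa.
Insert pig: pig > koi → go right; pig > owl → go right. Place as right child of owl.
Insert ant: ant < koi → go left; ant < gnu → go left; ant < doe → go left; ant < boa → go left. Place as left child of boa.
Insert emu: emu < koi → go left; emu < gnu → go left; emu > doe → go right; emu > dog → go right. Place as right child of dog.
Insert kit: kit < koi → go left; kit > gnu → go right. Place as right child of gnu.
Insert asp: asp < koi → go left; asp < gnu → go left; asp < doe → go left; asp < boa → go left; asp > ant → go right. Place as right child of ant.
Insert bee: bee < koi → go left; bee < gnu → go left; bee < doe → go left; bee < boa → go left; bee > ant → go right; bee > asp → go right. Place as right child of asp.
Insert eel: eel < koi → go left; eel < gnu → go left; eel > doe → go right; eel > dog → go right; eel < emu → go left. Place as left child of emu.
Insert ram: ram > koi → go right; ram > owl → go right; ram > pig → go right. Place as right child of pig.
Insert cod: cod < koi → go left; cod < gnu → go left; cod < doe → go left; cod > boa → go right; cod > cat → go right. Place as right child of cat.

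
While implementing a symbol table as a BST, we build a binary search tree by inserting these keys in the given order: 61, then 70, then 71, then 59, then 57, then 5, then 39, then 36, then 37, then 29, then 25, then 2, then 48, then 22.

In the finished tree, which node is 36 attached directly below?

Insert 61: tree is empty, so 61 becomes the root.
Insert 70: 70 > 61 → go right. Place as right child of 61.
Insert 71: 71 > 61 → go right; 71 > 70 → go right. Place as right child of 70.
Insert 59: 59 < 61 → go left. Place as left child of 61.
Insert 57: 57 < 61 → go left; 57 < 59 → go left. Place as left child of 59.
Insert 5: 5 < 61 → go left; 5 < 59 → go left; 5 < 57 → go left. Place as left child of 57.
Insert 39: 39 < 61 → go left; 39 < 59 → go left; 39 < 57 → go left; 39 > 5 → go right. Place as right child of 5.
Insert 36: 36 < 61 → go left; 36 < 59 → go left; 36 < 57 → go left; 36 > 5 → go right; 36 < 39 → go left. Place as left child of 39.
Insert 37: 37 < 61 → go left; 37 < 59 → go left; 37 < 57 → go left; 37 > 5 → go right; 37 < 39 → go left; 37 > 36 → go right. Place as right child of 36.
Insert 29: 29 < 61 → go left; 29 < 59 → go left; 29 < 57 → go left; 29 > 5 → go right; 29 < 39 → go left; 29 < 36 → go left. Place as left child of 36.
Insert 25: 25 < 61 → go left; 25 < 59 → go left; 25 < 57 → go left; 25 > 5 → go right; 25 < 39 → go left; 25 < 36 → go left; 25 < 29 → go left. Place as left child of 29.
Insert 2: 2 < 61 → go left; 2 < 59 → go left; 2 < 57 → go left; 2 < 5 → go left. Place as left child of 5.
Insert 48: 48 < 61 → go left; 48 < 59 → go left; 48 < 57 → go left; 48 > 5 → go right; 48 > 39 → go right. Place as right child of 39.
Insert 22: 22 < 61 → go left; 22 < 59 → go left; 22 < 57 → go left; 22 > 5 → go right; 22 < 39 → go left; 22 < 36 → go left; 22 < 29 → go left; 22 < 25 → go left. Place as left child of 25.

39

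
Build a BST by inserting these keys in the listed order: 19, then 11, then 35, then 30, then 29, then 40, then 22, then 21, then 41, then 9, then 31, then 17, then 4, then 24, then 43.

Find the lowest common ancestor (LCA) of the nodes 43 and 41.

Resulting structure (node: left, right):
  19: L=11, R=35
  11: L=9, R=17
  35: L=30, R=40
  30: L=29, R=31
  29: L=22, R=–
  40: L=–, R=41
  22: L=21, R=24
  21: L=–, R=–
  41: L=–, R=43
  9: L=4, R=–
  31: L=–, R=–
  17: L=–, R=–
  4: L=–, R=–
  24: L=–, R=–
  43: L=–, R=–

Path to 43: 19 → 35 → 40 → 41 → 43
Path to 41: 19 → 35 → 40 → 41
41 lies on both paths and is an ancestor of the other node.

41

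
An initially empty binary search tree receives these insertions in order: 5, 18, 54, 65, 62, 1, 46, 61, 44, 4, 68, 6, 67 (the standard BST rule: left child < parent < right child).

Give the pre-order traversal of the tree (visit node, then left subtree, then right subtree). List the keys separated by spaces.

5 1 4 18 6 54 46 44 65 62 61 68 67

5: root
18: right child of 5 (depth 1)
54: right child of 18 (depth 2)
65: right child of 54 (depth 3)
62: left child of 65 (depth 4)
1: left child of 5 (depth 1)
46: left child of 54 (depth 3)
61: left child of 62 (depth 5)
44: left child of 46 (depth 4)
4: right child of 1 (depth 2)
68: right child of 65 (depth 4)
6: left child of 18 (depth 2)
67: left child of 68 (depth 5)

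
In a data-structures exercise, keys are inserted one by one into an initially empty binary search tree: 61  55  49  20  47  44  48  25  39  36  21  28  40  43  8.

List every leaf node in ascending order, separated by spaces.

8 21 28 43 48

Insert 61: tree is empty, so 61 becomes the root.
Insert 55: 55 < 61 → go left. Place as left child of 61.
Insert 49: 49 < 61 → go left; 49 < 55 → go left. Place as left child of 55.
Insert 20: 20 < 61 → go left; 20 < 55 → go left; 20 < 49 → go left. Place as left child of 49.
Insert 47: 47 < 61 → go left; 47 < 55 → go left; 47 < 49 → go left; 47 > 20 → go right. Place as right child of 20.
Insert 44: 44 < 61 → go left; 44 < 55 → go left; 44 < 49 → go left; 44 > 20 → go right; 44 < 47 → go left. Place as left child of 47.
Insert 48: 48 < 61 → go left; 48 < 55 → go left; 48 < 49 → go left; 48 > 20 → go right; 48 > 47 → go right. Place as right child of 47.
Insert 25: 25 < 61 → go left; 25 < 55 → go left; 25 < 49 → go left; 25 > 20 → go right; 25 < 47 → go left; 25 < 44 → go left. Place as left child of 44.
Insert 39: 39 < 61 → go left; 39 < 55 → go left; 39 < 49 → go left; 39 > 20 → go right; 39 < 47 → go left; 39 < 44 → go left; 39 > 25 → go right. Place as right child of 25.
Insert 36: 36 < 61 → go left; 36 < 55 → go left; 36 < 49 → go left; 36 > 20 → go right; 36 < 47 → go left; 36 < 44 → go left; 36 > 25 → go right; 36 < 39 → go left. Place as left child of 39.
Insert 21: 21 < 61 → go left; 21 < 55 → go left; 21 < 49 → go left; 21 > 20 → go right; 21 < 47 → go left; 21 < 44 → go left; 21 < 25 → go left. Place as left child of 25.
Insert 28: 28 < 61 → go left; 28 < 55 → go left; 28 < 49 → go left; 28 > 20 → go right; 28 < 47 → go left; 28 < 44 → go left; 28 > 25 → go right; 28 < 39 → go left; 28 < 36 → go left. Place as left child of 36.
Insert 40: 40 < 61 → go left; 40 < 55 → go left; 40 < 49 → go left; 40 > 20 → go right; 40 < 47 → go left; 40 < 44 → go left; 40 > 25 → go right; 40 > 39 → go right. Place as right child of 39.
Insert 43: 43 < 61 → go left; 43 < 55 → go left; 43 < 49 → go left; 43 > 20 → go right; 43 < 47 → go left; 43 < 44 → go left; 43 > 25 → go right; 43 > 39 → go right; 43 > 40 → go right. Place as right child of 40.
Insert 8: 8 < 61 → go left; 8 < 55 → go left; 8 < 49 → go left; 8 < 20 → go left. Place as left child of 20.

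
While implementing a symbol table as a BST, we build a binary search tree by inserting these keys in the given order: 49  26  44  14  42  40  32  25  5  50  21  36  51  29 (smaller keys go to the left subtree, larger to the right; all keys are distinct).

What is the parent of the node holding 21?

25

Insert 49: tree is empty, so 49 becomes the root.
Insert 26: 26 < 49 → go left. Place as left child of 49.
Insert 44: 44 < 49 → go left; 44 > 26 → go right. Place as right child of 26.
Insert 14: 14 < 49 → go left; 14 < 26 → go left. Place as left child of 26.
Insert 42: 42 < 49 → go left; 42 > 26 → go right; 42 < 44 → go left. Place as left child of 44.
Insert 40: 40 < 49 → go left; 40 > 26 → go right; 40 < 44 → go left; 40 < 42 → go left. Place as left child of 42.
Insert 32: 32 < 49 → go left; 32 > 26 → go right; 32 < 44 → go left; 32 < 42 → go left; 32 < 40 → go left. Place as left child of 40.
Insert 25: 25 < 49 → go left; 25 < 26 → go left; 25 > 14 → go right. Place as right child of 14.
Insert 5: 5 < 49 → go left; 5 < 26 → go left; 5 < 14 → go left. Place as left child of 14.
Insert 50: 50 > 49 → go right. Place as right child of 49.
Insert 21: 21 < 49 → go left; 21 < 26 → go left; 21 > 14 → go right; 21 < 25 → go left. Place as left child of 25.
Insert 36: 36 < 49 → go left; 36 > 26 → go right; 36 < 44 → go left; 36 < 42 → go left; 36 < 40 → go left; 36 > 32 → go right. Place as right child of 32.
Insert 51: 51 > 49 → go right; 51 > 50 → go right. Place as right child of 50.
Insert 29: 29 < 49 → go left; 29 > 26 → go right; 29 < 44 → go left; 29 < 42 → go left; 29 < 40 → go left; 29 < 32 → go left. Place as left child of 32.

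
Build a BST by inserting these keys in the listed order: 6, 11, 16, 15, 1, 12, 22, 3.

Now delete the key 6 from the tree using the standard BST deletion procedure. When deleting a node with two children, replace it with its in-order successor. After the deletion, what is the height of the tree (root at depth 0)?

3

6: root
11: right child of 6 (depth 1)
16: right child of 11 (depth 2)
15: left child of 16 (depth 3)
1: left child of 6 (depth 1)
12: left child of 15 (depth 4)
22: right child of 16 (depth 3)
3: right child of 1 (depth 2)

Delete 6 (two children — replace with in-order successor).
After deletion, deepest node is 12 at depth 3.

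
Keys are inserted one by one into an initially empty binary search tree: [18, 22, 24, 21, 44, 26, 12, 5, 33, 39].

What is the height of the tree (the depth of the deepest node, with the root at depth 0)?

18: root
22: right child of 18 (depth 1)
24: right child of 22 (depth 2)
21: left child of 22 (depth 2)
44: right child of 24 (depth 3)
26: left child of 44 (depth 4)
12: left child of 18 (depth 1)
5: left child of 12 (depth 2)
33: right child of 26 (depth 5)
39: right child of 33 (depth 6)

The deepest node is 39 at depth 6.

6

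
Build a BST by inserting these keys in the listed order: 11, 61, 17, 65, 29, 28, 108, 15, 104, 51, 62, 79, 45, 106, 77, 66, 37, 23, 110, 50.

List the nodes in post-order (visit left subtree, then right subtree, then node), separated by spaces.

15 23 28 37 50 45 51 29 17 62 66 77 79 106 104 110 108 65 61 11

Insert 11: tree is empty, so 11 becomes the root.
Insert 61: 61 > 11 → go right. Place as right child of 11.
Insert 17: 17 > 11 → go right; 17 < 61 → go left. Place as left child of 61.
Insert 65: 65 > 11 → go right; 65 > 61 → go right. Place as right child of 61.
Insert 29: 29 > 11 → go right; 29 < 61 → go left; 29 > 17 → go right. Place as right child of 17.
Insert 28: 28 > 11 → go right; 28 < 61 → go left; 28 > 17 → go right; 28 < 29 → go left. Place as left child of 29.
Insert 108: 108 > 11 → go right; 108 > 61 → go right; 108 > 65 → go right. Place as right child of 65.
Insert 15: 15 > 11 → go right; 15 < 61 → go left; 15 < 17 → go left. Place as left child of 17.
Insert 104: 104 > 11 → go right; 104 > 61 → go right; 104 > 65 → go right; 104 < 108 → go left. Place as left child of 108.
Insert 51: 51 > 11 → go right; 51 < 61 → go left; 51 > 17 → go right; 51 > 29 → go right. Place as right child of 29.
Insert 62: 62 > 11 → go right; 62 > 61 → go right; 62 < 65 → go left. Place as left child of 65.
Insert 79: 79 > 11 → go right; 79 > 61 → go right; 79 > 65 → go right; 79 < 108 → go left; 79 < 104 → go left. Place as left child of 104.
Insert 45: 45 > 11 → go right; 45 < 61 → go left; 45 > 17 → go right; 45 > 29 → go right; 45 < 51 → go left. Place as left child of 51.
Insert 106: 106 > 11 → go right; 106 > 61 → go right; 106 > 65 → go right; 106 < 108 → go left; 106 > 104 → go right. Place as right child of 104.
Insert 77: 77 > 11 → go right; 77 > 61 → go right; 77 > 65 → go right; 77 < 108 → go left; 77 < 104 → go left; 77 < 79 → go left. Place as left child of 79.
Insert 66: 66 > 11 → go right; 66 > 61 → go right; 66 > 65 → go right; 66 < 108 → go left; 66 < 104 → go left; 66 < 79 → go left; 66 < 77 → go left. Place as left child of 77.
Insert 37: 37 > 11 → go right; 37 < 61 → go left; 37 > 17 → go right; 37 > 29 → go right; 37 < 51 → go left; 37 < 45 → go left. Place as left child of 45.
Insert 23: 23 > 11 → go right; 23 < 61 → go left; 23 > 17 → go right; 23 < 29 → go left; 23 < 28 → go left. Place as left child of 28.
Insert 110: 110 > 11 → go right; 110 > 61 → go right; 110 > 65 → go right; 110 > 108 → go right. Place as right child of 108.
Insert 50: 50 > 11 → go right; 50 < 61 → go left; 50 > 17 → go right; 50 > 29 → go right; 50 < 51 → go left; 50 > 45 → go right. Place as right child of 45.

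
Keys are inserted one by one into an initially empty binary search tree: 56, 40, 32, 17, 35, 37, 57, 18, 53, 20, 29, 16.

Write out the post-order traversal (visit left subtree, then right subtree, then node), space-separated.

16 29 20 18 17 37 35 32 53 40 57 56

Insert 56: tree is empty, so 56 becomes the root.
Insert 40: 40 < 56 → go left. Place as left child of 56.
Insert 32: 32 < 56 → go left; 32 < 40 → go left. Place as left child of 40.
Insert 17: 17 < 56 → go left; 17 < 40 → go left; 17 < 32 → go left. Place as left child of 32.
Insert 35: 35 < 56 → go left; 35 < 40 → go left; 35 > 32 → go right. Place as right child of 32.
Insert 37: 37 < 56 → go left; 37 < 40 → go left; 37 > 32 → go right; 37 > 35 → go right. Place as right child of 35.
Insert 57: 57 > 56 → go right. Place as right child of 56.
Insert 18: 18 < 56 → go left; 18 < 40 → go left; 18 < 32 → go left; 18 > 17 → go right. Place as right child of 17.
Insert 53: 53 < 56 → go left; 53 > 40 → go right. Place as right child of 40.
Insert 20: 20 < 56 → go left; 20 < 40 → go left; 20 < 32 → go left; 20 > 17 → go right; 20 > 18 → go right. Place as right child of 18.
Insert 29: 29 < 56 → go left; 29 < 40 → go left; 29 < 32 → go left; 29 > 17 → go right; 29 > 18 → go right; 29 > 20 → go right. Place as right child of 20.
Insert 16: 16 < 56 → go left; 16 < 40 → go left; 16 < 32 → go left; 16 < 17 → go left. Place as left child of 17.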